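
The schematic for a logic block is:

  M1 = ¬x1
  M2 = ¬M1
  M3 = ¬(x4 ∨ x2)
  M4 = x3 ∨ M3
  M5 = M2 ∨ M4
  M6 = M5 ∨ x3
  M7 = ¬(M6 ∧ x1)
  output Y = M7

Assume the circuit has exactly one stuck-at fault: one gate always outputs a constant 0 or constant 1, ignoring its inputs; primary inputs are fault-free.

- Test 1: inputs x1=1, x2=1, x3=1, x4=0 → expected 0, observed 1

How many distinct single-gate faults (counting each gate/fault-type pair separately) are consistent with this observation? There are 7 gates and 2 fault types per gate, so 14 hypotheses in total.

Fault-free: M1=0, M2=1, M3=0, M4=1, M5=1, M6=1, M7=0 → 0. Observed 1.
  M1 stuck-at-0: output 0 ✗
  M1 stuck-at-1: output 0 ✗
  M2 stuck-at-0: output 0 ✗
  M2 stuck-at-1: output 0 ✗
  M3 stuck-at-0: output 0 ✗
  M3 stuck-at-1: output 0 ✗
  M4 stuck-at-0: output 0 ✗
  M4 stuck-at-1: output 0 ✗
  M5 stuck-at-0: output 0 ✗
  M5 stuck-at-1: output 0 ✗
  M6 stuck-at-0: output 1 ✓
  M6 stuck-at-1: output 0 ✗
  M7 stuck-at-0: output 0 ✗
  M7 stuck-at-1: output 1 ✓
Consistent faults: {M6 stuck-at-0, M7 stuck-at-1} — 2 in all.

2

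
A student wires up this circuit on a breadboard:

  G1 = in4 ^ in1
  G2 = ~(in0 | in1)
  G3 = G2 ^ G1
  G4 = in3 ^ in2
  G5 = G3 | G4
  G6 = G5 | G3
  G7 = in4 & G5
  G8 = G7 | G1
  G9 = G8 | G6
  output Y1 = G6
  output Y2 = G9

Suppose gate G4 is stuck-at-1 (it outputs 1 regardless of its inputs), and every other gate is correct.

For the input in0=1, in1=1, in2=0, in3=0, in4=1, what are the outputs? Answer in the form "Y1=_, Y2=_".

Propagate with G4 forced: G1=0, G2=0, G3=0, G4=1 [stuck-at-1], G5=1, G6=1, G7=1, G8=1, G9=1.
So the outputs are Y1=1, Y2=1. (Without the fault they would be Y1=0, Y2=0.)

Y1=1, Y2=1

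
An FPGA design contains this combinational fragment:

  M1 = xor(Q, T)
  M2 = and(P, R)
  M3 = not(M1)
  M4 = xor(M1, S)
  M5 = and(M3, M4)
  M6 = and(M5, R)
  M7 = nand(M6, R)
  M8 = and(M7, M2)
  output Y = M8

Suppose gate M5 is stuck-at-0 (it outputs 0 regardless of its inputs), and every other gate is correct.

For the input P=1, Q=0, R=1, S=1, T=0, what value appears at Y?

1

Propagate with M5 forced: M1=0, M2=1, M3=1, M4=1, M5=0 [stuck-at-0], M6=0, M7=1, M8=1.
So Y = 1. (Without the fault it would be 0.)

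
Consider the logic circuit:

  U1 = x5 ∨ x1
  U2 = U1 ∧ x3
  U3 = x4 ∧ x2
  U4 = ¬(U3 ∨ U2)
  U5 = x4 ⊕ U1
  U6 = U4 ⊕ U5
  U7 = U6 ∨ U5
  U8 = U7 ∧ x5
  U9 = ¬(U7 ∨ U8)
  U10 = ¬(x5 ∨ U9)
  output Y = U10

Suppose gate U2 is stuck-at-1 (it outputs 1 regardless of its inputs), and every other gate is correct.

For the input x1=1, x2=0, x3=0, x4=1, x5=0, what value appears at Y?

Propagate with U2 forced: U1=1, U2=1 [stuck-at-1], U3=0, U4=0, U5=0, U6=0, U7=0, U8=0, U9=1, U10=0.
So Y = 0. (Without the fault it would be 1.)

0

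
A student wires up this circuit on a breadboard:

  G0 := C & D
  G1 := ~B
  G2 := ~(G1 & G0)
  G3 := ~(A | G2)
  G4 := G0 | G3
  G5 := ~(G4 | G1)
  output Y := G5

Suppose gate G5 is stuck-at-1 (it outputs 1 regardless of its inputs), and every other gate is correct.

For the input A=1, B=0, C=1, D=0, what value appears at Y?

1

Propagate with G5 forced: G0=0, G1=1, G2=1, G3=0, G4=0, G5=1 [stuck-at-1].
So Y = 1. (Without the fault it would be 0.)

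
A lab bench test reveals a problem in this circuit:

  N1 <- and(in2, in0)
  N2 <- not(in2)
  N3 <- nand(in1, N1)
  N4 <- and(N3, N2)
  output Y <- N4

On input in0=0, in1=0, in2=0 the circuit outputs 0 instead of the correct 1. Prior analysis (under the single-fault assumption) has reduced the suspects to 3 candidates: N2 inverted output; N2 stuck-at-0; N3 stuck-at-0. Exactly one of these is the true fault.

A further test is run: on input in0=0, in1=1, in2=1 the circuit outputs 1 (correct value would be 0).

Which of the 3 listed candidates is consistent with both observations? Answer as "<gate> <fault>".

N2 inverted output

Evaluate each candidate on input in0=0, in1=1, in2=1:
  N2 inverted output: N1=0, N2=1 [inverted output], N3=1, N4=1 → 1 — matches
  N2 stuck-at-0: N1=0, N2=0 [stuck-at-0], N3=1, N4=0 → 0 — eliminated
  N3 stuck-at-0: N1=0, N2=0, N3=0 [stuck-at-0], N4=0 → 0 — eliminated
Only N2 inverted output reproduces the observed 1.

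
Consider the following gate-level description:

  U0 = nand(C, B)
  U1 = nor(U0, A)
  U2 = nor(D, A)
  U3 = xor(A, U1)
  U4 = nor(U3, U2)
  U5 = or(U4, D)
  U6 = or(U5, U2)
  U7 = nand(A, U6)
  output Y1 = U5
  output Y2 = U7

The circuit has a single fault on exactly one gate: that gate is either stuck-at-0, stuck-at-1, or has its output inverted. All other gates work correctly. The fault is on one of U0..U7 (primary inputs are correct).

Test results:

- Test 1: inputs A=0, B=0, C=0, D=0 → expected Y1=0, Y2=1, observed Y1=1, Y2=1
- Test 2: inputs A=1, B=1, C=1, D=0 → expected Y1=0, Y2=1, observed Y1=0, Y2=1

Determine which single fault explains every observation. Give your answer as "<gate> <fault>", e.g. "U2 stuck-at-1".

U2 stuck-at-0

Fault-free values for test 1 (A=0, B=0, C=0, D=0): U0=1, U1=0, U2=1, U3=0, U4=0, U5=0, U6=1, U7=1, giving Y1=0, Y2=1. Observed Y1=1, Y2=1.
Test 1: faults giving observed Y1=1, Y2=1 are {U2 stuck-at-0, U2 inverted output, U4 stuck-at-1, U4 inverted output, U5 stuck-at-1, U5 inverted output}.
Test 2 (A=1, B=1, C=1, D=0): fault-free U0=0, U1=0, U2=0, U3=1, U4=0, U5=0, U6=0, U7=1 → Y1=0, Y2=1; observed Y1=0, Y2=1. Eliminates U2 inverted output, U4 stuck-at-1, U4 inverted output, U5 stuck-at-1, U5 inverted output.
Only U2 stuck-at-0 is consistent with every test.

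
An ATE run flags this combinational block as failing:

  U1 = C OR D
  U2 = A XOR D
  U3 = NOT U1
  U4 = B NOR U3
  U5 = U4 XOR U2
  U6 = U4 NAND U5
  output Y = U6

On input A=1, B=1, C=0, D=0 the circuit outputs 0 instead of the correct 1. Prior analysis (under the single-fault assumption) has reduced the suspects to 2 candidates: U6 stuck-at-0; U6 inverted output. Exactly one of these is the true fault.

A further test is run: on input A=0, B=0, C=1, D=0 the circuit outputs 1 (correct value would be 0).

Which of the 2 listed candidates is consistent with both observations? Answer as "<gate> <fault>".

U6 inverted output

Evaluate each candidate on input A=0, B=0, C=1, D=0:
  U6 stuck-at-0: U1=1, U2=0, U3=0, U4=1, U5=1, U6=0 [stuck-at-0] → 0 — eliminated
  U6 inverted output: U1=1, U2=0, U3=0, U4=1, U5=1, U6=1 [inverted output] → 1 — matches
Only U6 inverted output reproduces the observed 1.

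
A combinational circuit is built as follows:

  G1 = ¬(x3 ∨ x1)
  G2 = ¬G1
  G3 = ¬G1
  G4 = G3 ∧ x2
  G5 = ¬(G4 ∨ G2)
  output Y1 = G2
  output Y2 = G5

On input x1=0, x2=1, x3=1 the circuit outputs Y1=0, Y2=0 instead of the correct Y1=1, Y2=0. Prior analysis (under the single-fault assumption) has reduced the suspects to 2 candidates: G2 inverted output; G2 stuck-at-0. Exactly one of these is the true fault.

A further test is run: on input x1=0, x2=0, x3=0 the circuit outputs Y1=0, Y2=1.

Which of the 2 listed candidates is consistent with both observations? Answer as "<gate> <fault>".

Evaluate each candidate on input x1=0, x2=0, x3=0:
  G2 inverted output: G1=1, G2=1 [inverted output], G3=0, G4=0, G5=0 → Y1=1, Y2=0 — eliminated
  G2 stuck-at-0: G1=1, G2=0 [stuck-at-0], G3=0, G4=0, G5=1 → Y1=0, Y2=1 — matches
Only G2 stuck-at-0 reproduces the observed Y1=0, Y2=1.

G2 stuck-at-0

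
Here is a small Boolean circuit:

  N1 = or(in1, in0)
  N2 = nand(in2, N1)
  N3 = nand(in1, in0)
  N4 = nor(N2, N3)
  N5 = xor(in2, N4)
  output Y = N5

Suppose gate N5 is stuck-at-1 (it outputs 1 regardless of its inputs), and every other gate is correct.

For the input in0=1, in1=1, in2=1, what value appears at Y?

1

Propagate with N5 forced: N1=1, N2=0, N3=0, N4=1, N5=1 [stuck-at-1].
So Y = 1. (Without the fault it would be 0.)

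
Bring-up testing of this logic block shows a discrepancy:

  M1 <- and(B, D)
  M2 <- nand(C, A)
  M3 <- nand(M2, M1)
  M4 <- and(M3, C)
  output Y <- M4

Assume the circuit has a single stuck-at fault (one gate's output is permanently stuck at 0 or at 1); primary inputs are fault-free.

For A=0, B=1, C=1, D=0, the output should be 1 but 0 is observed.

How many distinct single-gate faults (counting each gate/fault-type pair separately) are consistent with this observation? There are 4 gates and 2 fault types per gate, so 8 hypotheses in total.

Fault-free: M1=0, M2=1, M3=1, M4=1 → 1. Observed 0.
  M1 stuck-at-0: output 1 ✗
  M1 stuck-at-1: output 0 ✓
  M2 stuck-at-0: output 1 ✗
  M2 stuck-at-1: output 1 ✗
  M3 stuck-at-0: output 0 ✓
  M3 stuck-at-1: output 1 ✗
  M4 stuck-at-0: output 0 ✓
  M4 stuck-at-1: output 1 ✗
Consistent faults: {M1 stuck-at-1, M3 stuck-at-0, M4 stuck-at-0} — 3 in all.

3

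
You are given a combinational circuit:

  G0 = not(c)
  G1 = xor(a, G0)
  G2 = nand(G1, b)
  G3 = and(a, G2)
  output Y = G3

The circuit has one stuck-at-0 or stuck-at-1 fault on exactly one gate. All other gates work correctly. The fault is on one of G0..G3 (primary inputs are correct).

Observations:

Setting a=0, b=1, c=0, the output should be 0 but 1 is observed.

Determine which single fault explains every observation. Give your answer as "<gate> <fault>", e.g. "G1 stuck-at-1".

Fault-free values for test 1 (a=0, b=1, c=0): G0=1, G1=1, G2=0, G3=0, giving Y=0. Observed 1.
Test 1: faults giving observed 1 are {G3 stuck-at-1}.
Only G3 stuck-at-1 is consistent with every test.

G3 stuck-at-1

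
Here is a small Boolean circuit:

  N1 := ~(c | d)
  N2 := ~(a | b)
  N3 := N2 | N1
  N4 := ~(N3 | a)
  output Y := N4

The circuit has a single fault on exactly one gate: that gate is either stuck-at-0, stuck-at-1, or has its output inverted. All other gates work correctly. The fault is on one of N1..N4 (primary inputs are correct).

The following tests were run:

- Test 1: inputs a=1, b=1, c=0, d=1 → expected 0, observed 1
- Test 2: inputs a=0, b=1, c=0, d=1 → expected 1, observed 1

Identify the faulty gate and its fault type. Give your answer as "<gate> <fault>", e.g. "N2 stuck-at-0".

Fault-free values for test 1 (a=1, b=1, c=0, d=1): N1=0, N2=0, N3=0, N4=0, giving Y=0. Observed 1.
Test 1: faults giving observed 1 are {N4 stuck-at-1, N4 inverted output}.
Test 2 (a=0, b=1, c=0, d=1): fault-free N1=0, N2=0, N3=0, N4=1 → 1; observed 1. Eliminates N4 inverted output.
Only N4 stuck-at-1 is consistent with every test.

N4 stuck-at-1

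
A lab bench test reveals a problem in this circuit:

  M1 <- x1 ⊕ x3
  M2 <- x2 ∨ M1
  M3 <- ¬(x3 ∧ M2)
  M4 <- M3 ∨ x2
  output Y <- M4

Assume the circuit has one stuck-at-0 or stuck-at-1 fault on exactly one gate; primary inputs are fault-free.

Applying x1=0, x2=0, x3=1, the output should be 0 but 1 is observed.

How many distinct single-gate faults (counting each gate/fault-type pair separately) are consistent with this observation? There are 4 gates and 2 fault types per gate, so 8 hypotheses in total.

4

Fault-free: M1=1, M2=1, M3=0, M4=0 → 0. Observed 1.
  M1 stuck-at-0: output 1 ✓
  M1 stuck-at-1: output 0 ✗
  M2 stuck-at-0: output 1 ✓
  M2 stuck-at-1: output 0 ✗
  M3 stuck-at-0: output 0 ✗
  M3 stuck-at-1: output 1 ✓
  M4 stuck-at-0: output 0 ✗
  M4 stuck-at-1: output 1 ✓
Consistent faults: {M1 stuck-at-0, M2 stuck-at-0, M3 stuck-at-1, M4 stuck-at-1} — 4 in all.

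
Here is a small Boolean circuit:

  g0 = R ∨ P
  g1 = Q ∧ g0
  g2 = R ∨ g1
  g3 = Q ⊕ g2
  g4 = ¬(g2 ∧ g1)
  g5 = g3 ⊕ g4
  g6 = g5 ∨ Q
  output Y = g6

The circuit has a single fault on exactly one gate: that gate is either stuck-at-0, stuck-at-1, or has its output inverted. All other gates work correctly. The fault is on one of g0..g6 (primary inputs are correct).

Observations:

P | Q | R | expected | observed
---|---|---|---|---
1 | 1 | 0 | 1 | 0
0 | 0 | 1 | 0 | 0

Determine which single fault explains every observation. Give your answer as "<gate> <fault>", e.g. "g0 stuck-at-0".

Fault-free values for test 1 (P=1, Q=1, R=0): g0=1, g1=1, g2=1, g3=0, g4=0, g5=0, g6=1, giving Y=1. Observed 0.
Test 1: faults giving observed 0 are {g6 stuck-at-0, g6 inverted output}.
Test 2 (P=0, Q=0, R=1): fault-free g0=1, g1=0, g2=1, g3=1, g4=1, g5=0, g6=0 → 0; observed 0. Eliminates g6 inverted output.
Only g6 stuck-at-0 is consistent with every test.

g6 stuck-at-0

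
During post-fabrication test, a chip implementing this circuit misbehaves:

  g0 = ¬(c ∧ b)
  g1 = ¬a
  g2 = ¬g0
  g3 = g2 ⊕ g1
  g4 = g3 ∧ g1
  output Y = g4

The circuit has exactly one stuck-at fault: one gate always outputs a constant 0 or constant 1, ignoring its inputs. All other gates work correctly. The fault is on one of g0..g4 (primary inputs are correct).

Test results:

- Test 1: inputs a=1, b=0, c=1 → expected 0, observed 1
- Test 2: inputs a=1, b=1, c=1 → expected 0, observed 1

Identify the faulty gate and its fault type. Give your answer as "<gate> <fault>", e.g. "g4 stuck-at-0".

Fault-free values for test 1 (a=1, b=0, c=1): g0=1, g1=0, g2=0, g3=0, g4=0, giving Y=0. Observed 1.
Test 1: faults giving observed 1 are {g1 stuck-at-1, g4 stuck-at-1}.
Test 2 (a=1, b=1, c=1): fault-free g0=0, g1=0, g2=1, g3=1, g4=0 → 0; observed 1. Eliminates g1 stuck-at-1.
Only g4 stuck-at-1 is consistent with every test.

g4 stuck-at-1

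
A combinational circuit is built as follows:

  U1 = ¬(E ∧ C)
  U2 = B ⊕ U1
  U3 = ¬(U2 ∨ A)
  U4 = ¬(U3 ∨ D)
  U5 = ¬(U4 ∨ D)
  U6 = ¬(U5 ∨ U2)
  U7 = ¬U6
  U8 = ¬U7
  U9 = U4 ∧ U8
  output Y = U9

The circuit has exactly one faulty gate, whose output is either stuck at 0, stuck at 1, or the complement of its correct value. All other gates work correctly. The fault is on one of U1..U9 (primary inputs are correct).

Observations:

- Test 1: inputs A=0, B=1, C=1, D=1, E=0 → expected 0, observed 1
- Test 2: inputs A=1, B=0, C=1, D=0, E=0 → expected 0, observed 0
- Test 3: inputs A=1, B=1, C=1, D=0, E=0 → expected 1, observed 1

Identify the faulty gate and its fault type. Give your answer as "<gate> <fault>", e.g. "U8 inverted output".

Fault-free values for test 1 (A=0, B=1, C=1, D=1, E=0): U1=1, U2=0, U3=1, U4=0, U5=0, U6=1, U7=0, U8=1, U9=0, giving Y=0. Observed 1.
Test 1: faults giving observed 1 are {U4 stuck-at-1, U4 inverted output, U9 stuck-at-1, U9 inverted output}.
Test 2 (A=1, B=0, C=1, D=0, E=0): fault-free U1=1, U2=1, U3=0, U4=1, U5=0, U6=0, U7=1, U8=0, U9=0 → 0; observed 0. Eliminates U9 stuck-at-1, U9 inverted output.
Test 3 (A=1, B=1, C=1, D=0, E=0): fault-free U1=1, U2=0, U3=0, U4=1, U5=0, U6=1, U7=0, U8=1, U9=1 → 1; observed 1. Eliminates U4 inverted output.
Only U4 stuck-at-1 is consistent with every test.

U4 stuck-at-1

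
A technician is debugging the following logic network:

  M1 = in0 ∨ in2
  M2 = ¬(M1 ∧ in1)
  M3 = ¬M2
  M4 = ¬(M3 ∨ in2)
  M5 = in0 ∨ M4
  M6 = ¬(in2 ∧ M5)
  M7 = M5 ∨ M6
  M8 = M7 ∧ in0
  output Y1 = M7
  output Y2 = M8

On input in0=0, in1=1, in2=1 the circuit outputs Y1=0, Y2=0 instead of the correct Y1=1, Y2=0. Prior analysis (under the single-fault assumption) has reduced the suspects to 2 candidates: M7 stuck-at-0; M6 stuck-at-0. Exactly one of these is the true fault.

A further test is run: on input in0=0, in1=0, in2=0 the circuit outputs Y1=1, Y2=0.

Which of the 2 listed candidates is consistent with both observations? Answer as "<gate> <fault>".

M6 stuck-at-0

Evaluate each candidate on input in0=0, in1=0, in2=0:
  M7 stuck-at-0: M1=0, M2=1, M3=0, M4=1, M5=1, M6=1, M7=0 [stuck-at-0], M8=0 → Y1=0, Y2=0 — eliminated
  M6 stuck-at-0: M1=0, M2=1, M3=0, M4=1, M5=1, M6=0 [stuck-at-0], M7=1, M8=0 → Y1=1, Y2=0 — matches
Only M6 stuck-at-0 reproduces the observed Y1=1, Y2=0.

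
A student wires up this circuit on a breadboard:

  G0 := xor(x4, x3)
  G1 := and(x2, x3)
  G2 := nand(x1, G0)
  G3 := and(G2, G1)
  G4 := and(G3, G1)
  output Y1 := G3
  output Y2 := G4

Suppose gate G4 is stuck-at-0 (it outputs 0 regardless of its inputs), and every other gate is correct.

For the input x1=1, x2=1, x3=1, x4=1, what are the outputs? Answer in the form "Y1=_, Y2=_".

Propagate with G4 forced: G0=0, G1=1, G2=1, G3=1, G4=0 [stuck-at-0].
So the outputs are Y1=1, Y2=0. (Without the fault they would be Y1=1, Y2=1.)

Y1=1, Y2=0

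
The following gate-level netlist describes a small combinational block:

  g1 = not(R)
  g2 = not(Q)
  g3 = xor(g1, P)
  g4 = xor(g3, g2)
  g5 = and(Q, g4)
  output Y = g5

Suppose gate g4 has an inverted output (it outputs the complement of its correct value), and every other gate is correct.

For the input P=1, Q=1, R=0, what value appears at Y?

1

Propagate with g4 forced: g1=1, g2=0, g3=0, g4=1 [inverted output], g5=1.
So Y = 1. (Without the fault it would be 0.)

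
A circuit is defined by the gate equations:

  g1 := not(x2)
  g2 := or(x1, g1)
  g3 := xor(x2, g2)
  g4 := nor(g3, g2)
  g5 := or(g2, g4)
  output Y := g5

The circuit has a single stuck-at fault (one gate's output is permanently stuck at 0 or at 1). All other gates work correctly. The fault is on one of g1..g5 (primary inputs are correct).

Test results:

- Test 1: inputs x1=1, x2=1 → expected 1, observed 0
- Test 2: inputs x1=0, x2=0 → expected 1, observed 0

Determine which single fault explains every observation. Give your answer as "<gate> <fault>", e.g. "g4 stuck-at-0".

Fault-free values for test 1 (x1=1, x2=1): g1=0, g2=1, g3=0, g4=0, g5=1, giving Y=1. Observed 0.
Test 1: faults giving observed 0 are {g2 stuck-at-0, g5 stuck-at-0}.
Test 2 (x1=0, x2=0): fault-free g1=1, g2=1, g3=1, g4=0, g5=1 → 1; observed 0. Eliminates g2 stuck-at-0.
Only g5 stuck-at-0 is consistent with every test.

g5 stuck-at-0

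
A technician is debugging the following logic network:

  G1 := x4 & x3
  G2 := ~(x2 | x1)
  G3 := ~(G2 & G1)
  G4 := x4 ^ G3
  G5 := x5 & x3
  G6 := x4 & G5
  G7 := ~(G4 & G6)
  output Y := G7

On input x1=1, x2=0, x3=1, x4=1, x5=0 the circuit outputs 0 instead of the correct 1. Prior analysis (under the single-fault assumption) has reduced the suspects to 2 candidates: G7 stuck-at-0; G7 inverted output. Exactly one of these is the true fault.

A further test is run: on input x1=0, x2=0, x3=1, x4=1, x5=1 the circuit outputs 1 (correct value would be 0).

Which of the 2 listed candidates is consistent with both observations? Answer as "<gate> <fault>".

Evaluate each candidate on input x1=0, x2=0, x3=1, x4=1, x5=1:
  G7 stuck-at-0: G1=1, G2=1, G3=0, G4=1, G5=1, G6=1, G7=0 [stuck-at-0] → 0 — eliminated
  G7 inverted output: G1=1, G2=1, G3=0, G4=1, G5=1, G6=1, G7=1 [inverted output] → 1 — matches
Only G7 inverted output reproduces the observed 1.

G7 inverted output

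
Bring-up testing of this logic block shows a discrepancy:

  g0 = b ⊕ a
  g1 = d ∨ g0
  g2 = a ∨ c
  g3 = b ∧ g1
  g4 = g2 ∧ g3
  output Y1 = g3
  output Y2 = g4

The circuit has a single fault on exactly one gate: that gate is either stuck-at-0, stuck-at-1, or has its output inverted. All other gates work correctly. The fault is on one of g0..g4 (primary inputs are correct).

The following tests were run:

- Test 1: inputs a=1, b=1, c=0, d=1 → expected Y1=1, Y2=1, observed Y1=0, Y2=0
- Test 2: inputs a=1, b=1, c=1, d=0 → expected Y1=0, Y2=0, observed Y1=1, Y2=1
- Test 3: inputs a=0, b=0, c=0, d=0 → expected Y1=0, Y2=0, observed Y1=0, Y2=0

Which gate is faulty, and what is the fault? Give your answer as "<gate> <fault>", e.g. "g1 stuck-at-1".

g1 inverted output

Fault-free values for test 1 (a=1, b=1, c=0, d=1): g0=0, g1=1, g2=1, g3=1, g4=1, giving Y1=1, Y2=1. Observed Y1=0, Y2=0.
Test 1: faults giving observed Y1=0, Y2=0 are {g1 stuck-at-0, g1 inverted output, g3 stuck-at-0, g3 inverted output}.
Test 2 (a=1, b=1, c=1, d=0): fault-free g0=0, g1=0, g2=1, g3=0, g4=0 → Y1=0, Y2=0; observed Y1=1, Y2=1. Eliminates g1 stuck-at-0, g3 stuck-at-0.
Test 3 (a=0, b=0, c=0, d=0): fault-free g0=0, g1=0, g2=0, g3=0, g4=0 → Y1=0, Y2=0; observed Y1=0, Y2=0. Eliminates g3 inverted output.
Only g1 inverted output is consistent with every test.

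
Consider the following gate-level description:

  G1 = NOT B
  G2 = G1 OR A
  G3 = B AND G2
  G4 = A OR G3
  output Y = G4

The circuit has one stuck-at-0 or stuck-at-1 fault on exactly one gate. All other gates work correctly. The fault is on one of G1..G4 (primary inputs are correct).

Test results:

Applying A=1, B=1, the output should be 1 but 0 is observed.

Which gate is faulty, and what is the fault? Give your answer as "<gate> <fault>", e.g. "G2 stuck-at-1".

G4 stuck-at-0

Fault-free values for test 1 (A=1, B=1): G1=0, G2=1, G3=1, G4=1, giving Y=1. Observed 0.
Test 1: faults giving observed 0 are {G4 stuck-at-0}.
Only G4 stuck-at-0 is consistent with every test.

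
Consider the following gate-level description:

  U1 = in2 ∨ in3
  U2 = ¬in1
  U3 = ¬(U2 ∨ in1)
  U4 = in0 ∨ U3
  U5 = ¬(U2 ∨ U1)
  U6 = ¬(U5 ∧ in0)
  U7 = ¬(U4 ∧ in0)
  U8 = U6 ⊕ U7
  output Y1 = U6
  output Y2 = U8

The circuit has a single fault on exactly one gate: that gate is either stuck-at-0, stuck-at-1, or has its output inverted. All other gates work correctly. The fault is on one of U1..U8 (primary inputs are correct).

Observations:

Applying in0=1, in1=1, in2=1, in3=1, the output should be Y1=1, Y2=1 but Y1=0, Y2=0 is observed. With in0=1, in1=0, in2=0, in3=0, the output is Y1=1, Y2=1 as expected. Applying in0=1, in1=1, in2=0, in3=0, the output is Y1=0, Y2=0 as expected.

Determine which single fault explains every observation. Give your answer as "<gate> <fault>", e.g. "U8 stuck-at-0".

U1 stuck-at-0

Fault-free values for test 1 (in0=1, in1=1, in2=1, in3=1): U1=1, U2=0, U3=0, U4=1, U5=0, U6=1, U7=0, U8=1, giving Y1=1, Y2=1. Observed Y1=0, Y2=0.
Test 1: faults giving observed Y1=0, Y2=0 are {U1 stuck-at-0, U1 inverted output, U5 stuck-at-1, U5 inverted output, U6 stuck-at-0, U6 inverted output}.
Test 2 (in0=1, in1=0, in2=0, in3=0): fault-free U1=0, U2=1, U3=0, U4=1, U5=0, U6=1, U7=0, U8=1 → Y1=1, Y2=1; observed Y1=1, Y2=1. Eliminates U5 stuck-at-1, U5 inverted output, U6 stuck-at-0, U6 inverted output.
Test 3 (in0=1, in1=1, in2=0, in3=0): fault-free U1=0, U2=0, U3=0, U4=1, U5=1, U6=0, U7=0, U8=0 → Y1=0, Y2=0; observed Y1=0, Y2=0. Eliminates U1 inverted output.
Only U1 stuck-at-0 is consistent with every test.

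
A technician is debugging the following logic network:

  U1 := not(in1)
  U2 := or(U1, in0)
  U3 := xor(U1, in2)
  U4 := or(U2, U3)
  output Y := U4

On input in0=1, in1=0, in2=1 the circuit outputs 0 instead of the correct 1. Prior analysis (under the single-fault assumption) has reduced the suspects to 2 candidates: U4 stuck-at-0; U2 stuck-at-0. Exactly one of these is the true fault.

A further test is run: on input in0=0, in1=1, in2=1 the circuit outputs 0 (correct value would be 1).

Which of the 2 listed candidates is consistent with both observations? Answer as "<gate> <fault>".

U4 stuck-at-0

Evaluate each candidate on input in0=0, in1=1, in2=1:
  U4 stuck-at-0: U1=0, U2=0, U3=1, U4=0 [stuck-at-0] → 0 — matches
  U2 stuck-at-0: U1=0, U2=0 [stuck-at-0], U3=1, U4=1 → 1 — eliminated
Only U4 stuck-at-0 reproduces the observed 0.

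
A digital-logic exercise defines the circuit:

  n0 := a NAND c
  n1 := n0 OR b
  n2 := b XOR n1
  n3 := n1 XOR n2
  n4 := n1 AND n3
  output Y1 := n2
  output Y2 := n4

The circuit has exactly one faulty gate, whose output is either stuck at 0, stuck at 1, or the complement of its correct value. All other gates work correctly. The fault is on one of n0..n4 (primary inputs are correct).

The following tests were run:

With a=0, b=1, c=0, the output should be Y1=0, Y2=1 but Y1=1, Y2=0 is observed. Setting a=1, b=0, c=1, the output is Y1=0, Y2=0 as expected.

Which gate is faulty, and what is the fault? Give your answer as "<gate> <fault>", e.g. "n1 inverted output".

n1 stuck-at-0

Fault-free values for test 1 (a=0, b=1, c=0): n0=1, n1=1, n2=0, n3=1, n4=1, giving Y1=0, Y2=1. Observed Y1=1, Y2=0.
Test 1: faults giving observed Y1=1, Y2=0 are {n1 stuck-at-0, n1 inverted output, n2 stuck-at-1, n2 inverted output}.
Test 2 (a=1, b=0, c=1): fault-free n0=0, n1=0, n2=0, n3=0, n4=0 → Y1=0, Y2=0; observed Y1=0, Y2=0. Eliminates n1 inverted output, n2 stuck-at-1, n2 inverted output.
Only n1 stuck-at-0 is consistent with every test.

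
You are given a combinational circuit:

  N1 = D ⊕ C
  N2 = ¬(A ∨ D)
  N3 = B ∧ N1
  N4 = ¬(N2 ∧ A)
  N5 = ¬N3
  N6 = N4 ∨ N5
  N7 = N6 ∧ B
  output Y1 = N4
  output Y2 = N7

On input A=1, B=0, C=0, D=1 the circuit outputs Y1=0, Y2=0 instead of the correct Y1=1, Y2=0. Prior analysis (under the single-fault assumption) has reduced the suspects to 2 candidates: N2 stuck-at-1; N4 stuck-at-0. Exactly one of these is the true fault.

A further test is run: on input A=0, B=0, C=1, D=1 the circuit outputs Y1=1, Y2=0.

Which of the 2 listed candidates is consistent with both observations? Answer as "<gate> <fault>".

Evaluate each candidate on input A=0, B=0, C=1, D=1:
  N2 stuck-at-1: N1=0, N2=1 [stuck-at-1], N3=0, N4=1, N5=1, N6=1, N7=0 → Y1=1, Y2=0 — matches
  N4 stuck-at-0: N1=0, N2=0, N3=0, N4=0 [stuck-at-0], N5=1, N6=1, N7=0 → Y1=0, Y2=0 — eliminated
Only N2 stuck-at-1 reproduces the observed Y1=1, Y2=0.

N2 stuck-at-1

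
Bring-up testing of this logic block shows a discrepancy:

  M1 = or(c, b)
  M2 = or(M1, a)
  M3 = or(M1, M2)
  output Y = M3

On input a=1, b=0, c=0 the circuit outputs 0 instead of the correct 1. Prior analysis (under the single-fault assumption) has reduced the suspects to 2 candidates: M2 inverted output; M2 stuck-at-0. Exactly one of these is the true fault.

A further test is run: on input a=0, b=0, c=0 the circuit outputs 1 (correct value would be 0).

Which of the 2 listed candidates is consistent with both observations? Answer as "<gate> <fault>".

M2 inverted output

Evaluate each candidate on input a=0, b=0, c=0:
  M2 inverted output: M1=0, M2=1 [inverted output], M3=1 → 1 — matches
  M2 stuck-at-0: M1=0, M2=0 [stuck-at-0], M3=0 → 0 — eliminated
Only M2 inverted output reproduces the observed 1.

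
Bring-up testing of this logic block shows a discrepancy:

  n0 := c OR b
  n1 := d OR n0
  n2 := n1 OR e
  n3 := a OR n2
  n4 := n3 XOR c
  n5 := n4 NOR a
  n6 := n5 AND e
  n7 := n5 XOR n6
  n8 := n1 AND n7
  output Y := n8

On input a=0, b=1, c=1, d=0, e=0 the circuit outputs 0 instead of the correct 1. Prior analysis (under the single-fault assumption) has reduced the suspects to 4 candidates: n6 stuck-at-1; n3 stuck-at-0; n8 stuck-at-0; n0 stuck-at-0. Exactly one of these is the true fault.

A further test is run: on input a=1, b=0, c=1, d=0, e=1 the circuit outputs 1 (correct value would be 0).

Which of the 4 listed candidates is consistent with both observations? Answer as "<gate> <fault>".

n6 stuck-at-1

Evaluate each candidate on input a=1, b=0, c=1, d=0, e=1:
  n6 stuck-at-1: n0=1, n1=1, n2=1, n3=1, n4=0, n5=0, n6=1 [stuck-at-1], n7=1, n8=1 → 1 — matches
  n3 stuck-at-0: n0=1, n1=1, n2=1, n3=0 [stuck-at-0], n4=1, n5=0, n6=0, n7=0, n8=0 → 0 — eliminated
  n8 stuck-at-0: n0=1, n1=1, n2=1, n3=1, n4=0, n5=0, n6=0, n7=0, n8=0 [stuck-at-0] → 0 — eliminated
  n0 stuck-at-0: n0=0 [stuck-at-0], n1=0, n2=1, n3=1, n4=0, n5=0, n6=0, n7=0, n8=0 → 0 — eliminated
Only n6 stuck-at-1 reproduces the observed 1.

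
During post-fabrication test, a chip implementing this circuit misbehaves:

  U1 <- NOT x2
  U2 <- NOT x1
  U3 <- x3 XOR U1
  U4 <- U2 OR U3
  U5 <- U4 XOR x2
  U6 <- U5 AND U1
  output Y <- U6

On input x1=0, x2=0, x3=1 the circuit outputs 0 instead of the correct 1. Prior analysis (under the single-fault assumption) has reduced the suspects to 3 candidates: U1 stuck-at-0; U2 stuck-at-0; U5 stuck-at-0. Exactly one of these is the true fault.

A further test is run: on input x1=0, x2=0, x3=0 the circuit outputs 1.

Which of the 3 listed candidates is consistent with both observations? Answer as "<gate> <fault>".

U2 stuck-at-0

Evaluate each candidate on input x1=0, x2=0, x3=0:
  U1 stuck-at-0: U1=0 [stuck-at-0], U2=1, U3=0, U4=1, U5=1, U6=0 → 0 — eliminated
  U2 stuck-at-0: U1=1, U2=0 [stuck-at-0], U3=1, U4=1, U5=1, U6=1 → 1 — matches
  U5 stuck-at-0: U1=1, U2=1, U3=1, U4=1, U5=0 [stuck-at-0], U6=0 → 0 — eliminated
Only U2 stuck-at-0 reproduces the observed 1.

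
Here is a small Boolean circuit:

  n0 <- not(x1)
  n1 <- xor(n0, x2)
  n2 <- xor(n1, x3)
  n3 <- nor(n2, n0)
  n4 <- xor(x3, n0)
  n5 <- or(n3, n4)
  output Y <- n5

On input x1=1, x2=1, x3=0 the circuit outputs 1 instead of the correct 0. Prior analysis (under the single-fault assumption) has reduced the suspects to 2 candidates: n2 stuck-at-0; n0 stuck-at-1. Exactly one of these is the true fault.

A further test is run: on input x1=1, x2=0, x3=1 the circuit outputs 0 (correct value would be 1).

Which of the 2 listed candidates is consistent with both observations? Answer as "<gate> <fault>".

n0 stuck-at-1

Evaluate each candidate on input x1=1, x2=0, x3=1:
  n2 stuck-at-0: n0=0, n1=0, n2=0 [stuck-at-0], n3=1, n4=1, n5=1 → 1 — eliminated
  n0 stuck-at-1: n0=1 [stuck-at-1], n1=1, n2=0, n3=0, n4=0, n5=0 → 0 — matches
Only n0 stuck-at-1 reproduces the observed 0.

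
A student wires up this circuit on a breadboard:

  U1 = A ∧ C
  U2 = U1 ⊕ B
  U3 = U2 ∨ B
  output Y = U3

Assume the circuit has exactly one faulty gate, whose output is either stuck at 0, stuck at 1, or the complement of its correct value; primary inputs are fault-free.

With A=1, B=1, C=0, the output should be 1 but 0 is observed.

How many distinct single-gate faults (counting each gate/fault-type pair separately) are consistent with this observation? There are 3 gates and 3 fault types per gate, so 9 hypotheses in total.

Fault-free: U1=0, U2=1, U3=1 → 1. Observed 0.
  U1 stuck-at-0: output 1 ✗
  U1 stuck-at-1: output 1 ✗
  U1 inverted output: output 1 ✗
  U2 stuck-at-0: output 1 ✗
  U2 stuck-at-1: output 1 ✗
  U2 inverted output: output 1 ✗
  U3 stuck-at-0: output 0 ✓
  U3 stuck-at-1: output 1 ✗
  U3 inverted output: output 0 ✓
Consistent faults: {U3 stuck-at-0, U3 inverted output} — 2 in all.

2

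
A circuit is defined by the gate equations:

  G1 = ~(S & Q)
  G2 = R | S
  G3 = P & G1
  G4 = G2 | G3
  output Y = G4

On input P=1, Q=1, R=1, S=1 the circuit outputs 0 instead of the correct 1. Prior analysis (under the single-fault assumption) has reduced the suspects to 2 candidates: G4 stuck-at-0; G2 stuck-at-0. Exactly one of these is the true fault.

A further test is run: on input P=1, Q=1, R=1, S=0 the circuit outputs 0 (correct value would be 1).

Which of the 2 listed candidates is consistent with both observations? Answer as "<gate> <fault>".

G4 stuck-at-0

Evaluate each candidate on input P=1, Q=1, R=1, S=0:
  G4 stuck-at-0: G1=1, G2=1, G3=1, G4=0 [stuck-at-0] → 0 — matches
  G2 stuck-at-0: G1=1, G2=0 [stuck-at-0], G3=1, G4=1 → 1 — eliminated
Only G4 stuck-at-0 reproduces the observed 0.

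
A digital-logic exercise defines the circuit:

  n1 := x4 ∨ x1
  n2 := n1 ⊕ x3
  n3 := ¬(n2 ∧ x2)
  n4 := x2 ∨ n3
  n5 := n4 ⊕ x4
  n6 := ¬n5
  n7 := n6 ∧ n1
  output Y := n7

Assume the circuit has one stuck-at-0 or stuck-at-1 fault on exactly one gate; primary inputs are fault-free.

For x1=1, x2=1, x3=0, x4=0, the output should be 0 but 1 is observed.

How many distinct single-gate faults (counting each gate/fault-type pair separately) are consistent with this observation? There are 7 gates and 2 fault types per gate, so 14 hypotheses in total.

4

Fault-free: n1=1, n2=1, n3=0, n4=1, n5=1, n6=0, n7=0 → 0. Observed 1.
  n1 stuck-at-0: output 0 ✗
  n1 stuck-at-1: output 0 ✗
  n2 stuck-at-0: output 0 ✗
  n2 stuck-at-1: output 0 ✗
  n3 stuck-at-0: output 0 ✗
  n3 stuck-at-1: output 0 ✗
  n4 stuck-at-0: output 1 ✓
  n4 stuck-at-1: output 0 ✗
  n5 stuck-at-0: output 1 ✓
  n5 stuck-at-1: output 0 ✗
  n6 stuck-at-0: output 0 ✗
  n6 stuck-at-1: output 1 ✓
  n7 stuck-at-0: output 0 ✗
  n7 stuck-at-1: output 1 ✓
Consistent faults: {n4 stuck-at-0, n5 stuck-at-0, n6 stuck-at-1, n7 stuck-at-1} — 4 in all.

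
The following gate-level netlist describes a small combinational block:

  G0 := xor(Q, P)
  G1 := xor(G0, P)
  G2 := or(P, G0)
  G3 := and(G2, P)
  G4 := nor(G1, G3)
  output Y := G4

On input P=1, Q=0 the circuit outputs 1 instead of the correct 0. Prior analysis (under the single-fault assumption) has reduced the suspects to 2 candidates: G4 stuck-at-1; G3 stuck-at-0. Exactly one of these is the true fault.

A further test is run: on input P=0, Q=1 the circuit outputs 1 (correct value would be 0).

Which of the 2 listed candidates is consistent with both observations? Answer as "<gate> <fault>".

Evaluate each candidate on input P=0, Q=1:
  G4 stuck-at-1: G0=1, G1=1, G2=1, G3=0, G4=1 [stuck-at-1] → 1 — matches
  G3 stuck-at-0: G0=1, G1=1, G2=1, G3=0 [stuck-at-0], G4=0 → 0 — eliminated
Only G4 stuck-at-1 reproduces the observed 1.

G4 stuck-at-1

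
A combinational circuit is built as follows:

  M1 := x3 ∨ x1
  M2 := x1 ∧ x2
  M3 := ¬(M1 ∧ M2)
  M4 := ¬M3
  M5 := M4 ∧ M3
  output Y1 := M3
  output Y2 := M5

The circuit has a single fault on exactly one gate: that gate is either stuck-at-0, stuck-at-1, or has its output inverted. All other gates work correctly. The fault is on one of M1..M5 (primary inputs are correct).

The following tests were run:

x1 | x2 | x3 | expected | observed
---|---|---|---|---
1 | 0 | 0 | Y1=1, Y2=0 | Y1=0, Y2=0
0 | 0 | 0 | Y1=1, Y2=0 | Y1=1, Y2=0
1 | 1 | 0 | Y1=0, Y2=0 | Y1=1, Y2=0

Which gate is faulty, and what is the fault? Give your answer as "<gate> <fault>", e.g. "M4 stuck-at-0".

M2 inverted output

Fault-free values for test 1 (x1=1, x2=0, x3=0): M1=1, M2=0, M3=1, M4=0, M5=0, giving Y1=1, Y2=0. Observed Y1=0, Y2=0.
Test 1: faults giving observed Y1=0, Y2=0 are {M2 stuck-at-1, M2 inverted output, M3 stuck-at-0, M3 inverted output}.
Test 2 (x1=0, x2=0, x3=0): fault-free M1=0, M2=0, M3=1, M4=0, M5=0 → Y1=1, Y2=0; observed Y1=1, Y2=0. Eliminates M3 stuck-at-0, M3 inverted output.
Test 3 (x1=1, x2=1, x3=0): fault-free M1=1, M2=1, M3=0, M4=1, M5=0 → Y1=0, Y2=0; observed Y1=1, Y2=0. Eliminates M2 stuck-at-1.
Only M2 inverted output is consistent with every test.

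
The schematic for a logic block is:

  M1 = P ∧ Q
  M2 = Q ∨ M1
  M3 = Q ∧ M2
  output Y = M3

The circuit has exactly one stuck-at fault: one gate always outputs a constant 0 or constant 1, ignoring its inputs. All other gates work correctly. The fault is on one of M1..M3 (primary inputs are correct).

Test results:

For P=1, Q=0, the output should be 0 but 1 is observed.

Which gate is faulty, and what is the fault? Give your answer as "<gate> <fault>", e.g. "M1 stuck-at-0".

M3 stuck-at-1

Fault-free values for test 1 (P=1, Q=0): M1=0, M2=0, M3=0, giving Y=0. Observed 1.
Test 1: faults giving observed 1 are {M3 stuck-at-1}.
Only M3 stuck-at-1 is consistent with every test.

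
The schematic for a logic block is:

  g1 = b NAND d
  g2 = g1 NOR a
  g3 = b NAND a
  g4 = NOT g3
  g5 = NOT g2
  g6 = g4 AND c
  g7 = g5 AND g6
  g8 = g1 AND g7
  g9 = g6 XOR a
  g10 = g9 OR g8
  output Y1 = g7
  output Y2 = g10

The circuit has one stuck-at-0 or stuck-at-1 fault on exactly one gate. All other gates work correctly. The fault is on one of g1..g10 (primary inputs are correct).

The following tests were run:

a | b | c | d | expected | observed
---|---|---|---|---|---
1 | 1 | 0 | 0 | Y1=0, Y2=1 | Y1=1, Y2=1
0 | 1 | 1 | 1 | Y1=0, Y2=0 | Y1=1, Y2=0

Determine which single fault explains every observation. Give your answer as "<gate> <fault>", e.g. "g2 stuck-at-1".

g7 stuck-at-1

Fault-free values for test 1 (a=1, b=1, c=0, d=0): g1=1, g2=0, g3=0, g4=1, g5=1, g6=0, g7=0, g8=0, g9=1, g10=1, giving Y1=0, Y2=1. Observed Y1=1, Y2=1.
Test 1: faults giving observed Y1=1, Y2=1 are {g6 stuck-at-1, g7 stuck-at-1}.
Test 2 (a=0, b=1, c=1, d=1): fault-free g1=0, g2=1, g3=1, g4=0, g5=0, g6=0, g7=0, g8=0, g9=0, g10=0 → Y1=0, Y2=0; observed Y1=1, Y2=0. Eliminates g6 stuck-at-1.
Only g7 stuck-at-1 is consistent with every test.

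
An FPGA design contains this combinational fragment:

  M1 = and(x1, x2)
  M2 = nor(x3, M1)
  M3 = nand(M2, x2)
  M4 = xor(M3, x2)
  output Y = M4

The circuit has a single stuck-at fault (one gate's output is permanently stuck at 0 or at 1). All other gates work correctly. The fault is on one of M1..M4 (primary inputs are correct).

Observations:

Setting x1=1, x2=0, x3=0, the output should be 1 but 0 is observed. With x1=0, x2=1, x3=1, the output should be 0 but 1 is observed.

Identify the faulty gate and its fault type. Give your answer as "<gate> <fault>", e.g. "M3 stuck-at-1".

M3 stuck-at-0

Fault-free values for test 1 (x1=1, x2=0, x3=0): M1=0, M2=1, M3=1, M4=1, giving Y=1. Observed 0.
Test 1: faults giving observed 0 are {M3 stuck-at-0, M4 stuck-at-0}.
Test 2 (x1=0, x2=1, x3=1): fault-free M1=0, M2=0, M3=1, M4=0 → 0; observed 1. Eliminates M4 stuck-at-0.
Only M3 stuck-at-0 is consistent with every test.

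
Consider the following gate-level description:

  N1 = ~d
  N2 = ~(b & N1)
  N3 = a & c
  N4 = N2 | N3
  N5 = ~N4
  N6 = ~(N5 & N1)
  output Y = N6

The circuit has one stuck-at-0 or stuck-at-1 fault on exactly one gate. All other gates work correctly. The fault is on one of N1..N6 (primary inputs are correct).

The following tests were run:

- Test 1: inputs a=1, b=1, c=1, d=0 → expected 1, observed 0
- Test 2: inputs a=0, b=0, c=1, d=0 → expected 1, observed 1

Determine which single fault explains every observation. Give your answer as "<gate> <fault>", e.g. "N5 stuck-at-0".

Fault-free values for test 1 (a=1, b=1, c=1, d=0): N1=1, N2=0, N3=1, N4=1, N5=0, N6=1, giving Y=1. Observed 0.
Test 1: faults giving observed 0 are {N3 stuck-at-0, N4 stuck-at-0, N5 stuck-at-1, N6 stuck-at-0}.
Test 2 (a=0, b=0, c=1, d=0): fault-free N1=1, N2=1, N3=0, N4=1, N5=0, N6=1 → 1; observed 1. Eliminates N4 stuck-at-0, N5 stuck-at-1, N6 stuck-at-0.
Only N3 stuck-at-0 is consistent with every test.

N3 stuck-at-0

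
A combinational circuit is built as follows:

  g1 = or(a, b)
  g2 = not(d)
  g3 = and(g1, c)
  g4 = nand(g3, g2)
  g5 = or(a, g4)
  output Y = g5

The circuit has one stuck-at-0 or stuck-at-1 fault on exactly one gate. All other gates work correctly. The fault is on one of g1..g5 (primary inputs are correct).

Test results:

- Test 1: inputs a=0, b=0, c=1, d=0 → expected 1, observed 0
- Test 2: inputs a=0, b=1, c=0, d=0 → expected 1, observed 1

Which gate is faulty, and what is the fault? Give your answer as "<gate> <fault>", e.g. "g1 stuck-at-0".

g1 stuck-at-1

Fault-free values for test 1 (a=0, b=0, c=1, d=0): g1=0, g2=1, g3=0, g4=1, g5=1, giving Y=1. Observed 0.
Test 1: faults giving observed 0 are {g1 stuck-at-1, g3 stuck-at-1, g4 stuck-at-0, g5 stuck-at-0}.
Test 2 (a=0, b=1, c=0, d=0): fault-free g1=1, g2=1, g3=0, g4=1, g5=1 → 1; observed 1. Eliminates g3 stuck-at-1, g4 stuck-at-0, g5 stuck-at-0.
Only g1 stuck-at-1 is consistent with every test.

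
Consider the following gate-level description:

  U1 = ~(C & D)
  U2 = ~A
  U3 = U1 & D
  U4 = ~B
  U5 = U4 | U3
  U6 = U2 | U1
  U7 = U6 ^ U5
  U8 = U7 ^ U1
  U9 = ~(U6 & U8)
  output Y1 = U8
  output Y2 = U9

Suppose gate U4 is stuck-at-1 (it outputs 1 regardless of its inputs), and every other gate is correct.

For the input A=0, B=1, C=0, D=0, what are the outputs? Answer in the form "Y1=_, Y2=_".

Y1=1, Y2=0

Propagate with U4 forced: U1=1, U2=1, U3=0, U4=1 [stuck-at-1], U5=1, U6=1, U7=0, U8=1, U9=0.
So the outputs are Y1=1, Y2=0. (Without the fault they would be Y1=0, Y2=1.)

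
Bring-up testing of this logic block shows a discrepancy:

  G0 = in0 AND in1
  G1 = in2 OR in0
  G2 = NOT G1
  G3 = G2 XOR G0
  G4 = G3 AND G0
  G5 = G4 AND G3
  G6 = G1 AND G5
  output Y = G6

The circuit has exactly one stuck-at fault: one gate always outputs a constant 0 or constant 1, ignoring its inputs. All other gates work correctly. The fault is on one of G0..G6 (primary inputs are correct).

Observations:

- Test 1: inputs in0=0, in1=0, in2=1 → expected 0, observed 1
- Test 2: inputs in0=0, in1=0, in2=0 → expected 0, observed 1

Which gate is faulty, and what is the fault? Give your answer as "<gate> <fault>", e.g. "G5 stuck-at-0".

Fault-free values for test 1 (in0=0, in1=0, in2=1): G0=0, G1=1, G2=0, G3=0, G4=0, G5=0, G6=0, giving Y=0. Observed 1.
Test 1: faults giving observed 1 are {G0 stuck-at-1, G5 stuck-at-1, G6 stuck-at-1}.
Test 2 (in0=0, in1=0, in2=0): fault-free G0=0, G1=0, G2=1, G3=1, G4=0, G5=0, G6=0 → 0; observed 1. Eliminates G0 stuck-at-1, G5 stuck-at-1.
Only G6 stuck-at-1 is consistent with every test.

G6 stuck-at-1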